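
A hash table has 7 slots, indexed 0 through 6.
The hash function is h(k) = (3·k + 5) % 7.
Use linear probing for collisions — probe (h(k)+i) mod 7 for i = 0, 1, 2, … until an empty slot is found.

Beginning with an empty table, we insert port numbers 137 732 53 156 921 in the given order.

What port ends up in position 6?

137: h=3 -> slot 3
732: h=3, probe 3,4 -> slot 4
53: h=3, probe 3,4,5 -> slot 5
156: h=4, probe 4,5,6 -> slot 6
921: h=3, probe 3,4,5,6,0 -> slot 0
Table: [921, ∅, ∅, 137, 732, 53, 156]

156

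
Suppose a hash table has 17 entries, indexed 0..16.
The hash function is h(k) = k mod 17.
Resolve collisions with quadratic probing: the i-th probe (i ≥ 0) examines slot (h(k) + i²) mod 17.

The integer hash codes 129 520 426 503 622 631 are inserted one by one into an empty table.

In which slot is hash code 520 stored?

129: h=10 => slot 10
520: h=10, probe 10,11 => slot 11
426: h=1 => slot 1
503: h=10, probe 10,11,14 => slot 14
622: h=10, probe 10,11,14,2 => slot 2
631: h=2, probe 2,3 => slot 3
Table: [-, 426, 622, 631, -, -, -, -, -, -, 129, 520, -, -, 503, -, -]

11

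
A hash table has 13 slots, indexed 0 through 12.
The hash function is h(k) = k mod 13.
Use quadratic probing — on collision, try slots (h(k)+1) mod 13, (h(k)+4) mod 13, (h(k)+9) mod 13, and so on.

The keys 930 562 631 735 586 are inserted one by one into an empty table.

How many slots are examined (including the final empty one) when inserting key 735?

930: h=7 -> slot 7
562: h=3 -> slot 3
631: h=7, probe 7,8 -> slot 8
735: h=7, probe 7,8,11 -> slot 11
586: h=1 -> slot 1
Table: [-, 586, -, 562, -, -, -, 930, 631, -, -, 735, -]

3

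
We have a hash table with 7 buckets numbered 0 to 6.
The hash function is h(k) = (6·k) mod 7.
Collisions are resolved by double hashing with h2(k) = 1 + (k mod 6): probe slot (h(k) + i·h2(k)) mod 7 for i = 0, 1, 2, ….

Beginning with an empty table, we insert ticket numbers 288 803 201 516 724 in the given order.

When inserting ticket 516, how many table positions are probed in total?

Insert 288: h=6, slot 6 empty → index 6.
Insert 803: h=2, slot 2 empty → index 2.
Insert 201: h=2, h2=4, slots 2,6 occupied → index 3.
Insert 516: h=2, h2=1, slots 2,3 occupied → index 4.
Insert 724: h=4, h2=5, slots 4,2 occupied → index 0.
Table: [724, -, 803, 201, 516, -, 288]

3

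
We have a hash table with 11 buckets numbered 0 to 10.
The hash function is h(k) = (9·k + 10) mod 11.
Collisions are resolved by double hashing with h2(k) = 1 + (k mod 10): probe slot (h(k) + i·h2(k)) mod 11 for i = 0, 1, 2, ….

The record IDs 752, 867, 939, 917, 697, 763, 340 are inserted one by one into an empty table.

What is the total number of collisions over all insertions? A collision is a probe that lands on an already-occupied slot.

752: h=2 -> slot 2
867: h=3 -> slot 3
939: h=2, h2=10, probe 2,1 -> slot 1
917: h=2, h2=8, probe 2,10 -> slot 10
697: h=2, h2=8, probe 2,10,7 -> slot 7
763: h=2, h2=4, probe 2,6 -> slot 6
340: h=1, h2=1, probe 1,2,3,4 -> slot 4
Table: [∅, 939, 752, 867, 340, ∅, 763, 697, ∅, ∅, 917]

8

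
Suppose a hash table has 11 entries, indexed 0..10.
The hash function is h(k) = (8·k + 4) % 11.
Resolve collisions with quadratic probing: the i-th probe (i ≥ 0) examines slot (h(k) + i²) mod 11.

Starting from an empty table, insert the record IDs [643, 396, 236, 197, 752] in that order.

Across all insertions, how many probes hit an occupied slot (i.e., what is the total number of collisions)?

1

643 hashes to 0; slot 0 is free => place at 0.
396 hashes to 4; slot 4 is free => place at 4.
236 hashes to 0; 0 taken => place at 1.
197 hashes to 7; slot 7 is free => place at 7.
752 hashes to 3; slot 3 is free => place at 3.
Table: [643, 236, -, 752, 396, -, -, 197, -, -, -]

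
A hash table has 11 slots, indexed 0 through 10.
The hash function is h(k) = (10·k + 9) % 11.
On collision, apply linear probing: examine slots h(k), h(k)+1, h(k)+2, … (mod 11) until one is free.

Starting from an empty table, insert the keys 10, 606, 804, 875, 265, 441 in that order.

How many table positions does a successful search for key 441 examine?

5

Insert 10: h=10, slot 10 empty => index 10.
Insert 606: h=8, slot 8 empty => index 8.
Insert 804: h=8, slot 8 occupied => index 9.
Insert 875: h=3, slot 3 empty => index 3.
Insert 265: h=8, slots 8,9,10 occupied => index 0.
Insert 441: h=8, slots 8,9,10,0 occupied => index 1.
Table: [265, 441, ., 875, ., ., ., ., 606, 804, 10]
Lookup 441: h=8, probe 8,9,10,0,1 → found at 1.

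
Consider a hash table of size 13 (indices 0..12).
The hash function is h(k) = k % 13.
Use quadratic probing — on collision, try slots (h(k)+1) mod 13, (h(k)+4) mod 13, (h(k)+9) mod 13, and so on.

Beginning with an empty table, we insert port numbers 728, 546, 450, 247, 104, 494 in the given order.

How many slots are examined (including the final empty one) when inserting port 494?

728 hashes to 0; slot 0 is free → place at 0.
546 hashes to 0; 0 taken → place at 1.
450 hashes to 8; slot 8 is free → place at 8.
247 hashes to 0; 0,1 taken → place at 4.
104 hashes to 0; 0,1,4 taken → place at 9.
494 hashes to 0; 0,1,4,9 taken → place at 3.
Table: [728, 546, -, 494, 247, -, -, -, 450, 104, -, -, -]

5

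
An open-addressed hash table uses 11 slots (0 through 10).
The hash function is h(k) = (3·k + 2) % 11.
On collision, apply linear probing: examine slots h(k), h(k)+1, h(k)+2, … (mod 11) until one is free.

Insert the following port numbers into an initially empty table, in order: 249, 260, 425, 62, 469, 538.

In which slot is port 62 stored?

4

249: h=1 => slot 1
260: h=1, probe 1,2 => slot 2
425: h=1, probe 1,2,3 => slot 3
62: h=1, probe 1,2,3,4 => slot 4
469: h=1, probe 1,2,3,4,5 => slot 5
538: h=10 => slot 10
Table: [∅, 249, 260, 425, 62, 469, ∅, ∅, ∅, ∅, 538]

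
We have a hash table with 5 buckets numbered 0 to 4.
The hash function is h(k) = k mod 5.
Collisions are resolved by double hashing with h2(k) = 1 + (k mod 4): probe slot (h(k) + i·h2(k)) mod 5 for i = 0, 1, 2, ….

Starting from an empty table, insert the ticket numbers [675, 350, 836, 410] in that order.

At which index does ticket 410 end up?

675 hashes to 0; slot 0 is free -> place at 0.
350 hashes to 0, h2=3; 0 taken -> place at 3.
836 hashes to 1; slot 1 is free -> place at 1.
410 hashes to 0, h2=3; 0,3,1 taken -> place at 4.
Table: [675, 836, ∅, 350, 410]

4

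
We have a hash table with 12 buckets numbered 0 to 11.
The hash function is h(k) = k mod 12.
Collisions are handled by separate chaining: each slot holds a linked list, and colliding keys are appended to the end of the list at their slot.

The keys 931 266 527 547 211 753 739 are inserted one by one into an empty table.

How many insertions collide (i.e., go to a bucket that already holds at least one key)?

3

Insert 931: h=7, bucket 7 empty → new chain.
Insert 266: h=2, bucket 2 empty → new chain.
Insert 527: h=11, bucket 11 empty → new chain.
Insert 547: h=7, bucket 7 nonempty → append to chain.
Insert 211: h=7, bucket 7 nonempty → append to chain.
Insert 753: h=9, bucket 9 empty → new chain.
Insert 739: h=7, bucket 7 nonempty → append to chain.
Final buckets:
0: .
1: .
2: 266
3: .
4: .
5: .
6: .
7: 931 -> 547 -> 211 -> 739
8: .
9: 753
10: .
11: 527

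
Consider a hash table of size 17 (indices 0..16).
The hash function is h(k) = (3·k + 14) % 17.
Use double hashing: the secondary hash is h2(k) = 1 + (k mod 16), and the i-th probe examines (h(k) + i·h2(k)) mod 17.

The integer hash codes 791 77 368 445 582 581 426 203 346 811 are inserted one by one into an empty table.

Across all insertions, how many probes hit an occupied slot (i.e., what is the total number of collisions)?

2

791 hashes to 7; slot 7 is free → place at 7.
77 hashes to 7, h2=14; 7 taken → place at 4.
368 hashes to 13; slot 13 is free → place at 13.
445 hashes to 6; slot 6 is free → place at 6.
582 hashes to 9; slot 9 is free → place at 9.
581 hashes to 6, h2=6; 6 taken → place at 12.
426 hashes to 0; slot 0 is free → place at 0.
203 hashes to 11; slot 11 is free → place at 11.
346 hashes to 15; slot 15 is free → place at 15.
811 hashes to 16; slot 16 is free → place at 16.
Table: [426, -, -, -, 77, -, 445, 791, -, 582, -, 203, 581, 368, -, 346, 811]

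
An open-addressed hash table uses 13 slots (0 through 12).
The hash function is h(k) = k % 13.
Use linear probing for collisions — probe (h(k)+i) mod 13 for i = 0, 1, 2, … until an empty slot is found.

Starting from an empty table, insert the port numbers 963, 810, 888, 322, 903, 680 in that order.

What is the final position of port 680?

963: h=1 → slot 1
810: h=4 → slot 4
888: h=4, probe 4,5 → slot 5
322: h=10 → slot 10
903: h=6 → slot 6
680: h=4, probe 4,5,6,7 → slot 7
Table: [∅, 963, ∅, ∅, 810, 888, 903, 680, ∅, ∅, 322, ∅, ∅]

7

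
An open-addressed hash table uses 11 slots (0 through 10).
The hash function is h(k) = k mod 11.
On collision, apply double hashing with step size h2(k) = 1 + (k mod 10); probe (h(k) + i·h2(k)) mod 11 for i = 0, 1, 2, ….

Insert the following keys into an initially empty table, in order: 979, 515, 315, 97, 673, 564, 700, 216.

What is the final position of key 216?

Insert 979: h=0, slot 0 empty -> index 0.
Insert 515: h=9, slot 9 empty -> index 9.
Insert 315: h=7, slot 7 empty -> index 7.
Insert 97: h=9, h2=8, slot 9 occupied -> index 6.
Insert 673: h=2, slot 2 empty -> index 2.
Insert 564: h=3, slot 3 empty -> index 3.
Insert 700: h=7, h2=1, slot 7 occupied -> index 8.
Insert 216: h=7, h2=7, slots 7,3 occupied -> index 10.
Table: [979, ∅, 673, 564, ∅, ∅, 97, 315, 700, 515, 216]

10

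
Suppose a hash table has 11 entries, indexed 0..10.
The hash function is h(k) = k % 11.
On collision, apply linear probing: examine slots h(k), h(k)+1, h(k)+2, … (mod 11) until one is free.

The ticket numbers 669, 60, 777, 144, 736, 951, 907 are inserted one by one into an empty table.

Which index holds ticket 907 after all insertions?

8

Insert 669: h=9, slot 9 empty => index 9.
Insert 60: h=5, slot 5 empty => index 5.
Insert 777: h=7, slot 7 empty => index 7.
Insert 144: h=1, slot 1 empty => index 1.
Insert 736: h=10, slot 10 empty => index 10.
Insert 951: h=5, slot 5 occupied => index 6.
Insert 907: h=5, slots 5,6,7 occupied => index 8.
Table: [_, 144, _, _, _, 60, 951, 777, 907, 669, 736]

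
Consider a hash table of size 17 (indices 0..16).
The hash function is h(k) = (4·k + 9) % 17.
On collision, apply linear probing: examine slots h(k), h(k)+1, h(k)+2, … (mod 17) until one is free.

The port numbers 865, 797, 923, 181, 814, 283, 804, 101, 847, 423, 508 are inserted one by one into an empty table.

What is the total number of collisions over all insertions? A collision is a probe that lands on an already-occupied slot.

23

Insert 865: h=1, slot 1 empty -> index 1.
Insert 797: h=1, slot 1 occupied -> index 2.
Insert 923: h=12, slot 12 empty -> index 12.
Insert 181: h=2, slot 2 occupied -> index 3.
Insert 814: h=1, slots 1,2,3 occupied -> index 4.
Insert 283: h=2, slots 2,3,4 occupied -> index 5.
Insert 804: h=12, slot 12 occupied -> index 13.
Insert 101: h=5, slot 5 occupied -> index 6.
Insert 847: h=14, slot 14 empty -> index 14.
Insert 423: h=1, slots 1,2,3,4,5,6 occupied -> index 7.
Insert 508: h=1, slots 1,2,3,4,5,6,7 occupied -> index 8.
Table: [., 865, 797, 181, 814, 283, 101, 423, 508, ., ., ., 923, 804, 847, ., .]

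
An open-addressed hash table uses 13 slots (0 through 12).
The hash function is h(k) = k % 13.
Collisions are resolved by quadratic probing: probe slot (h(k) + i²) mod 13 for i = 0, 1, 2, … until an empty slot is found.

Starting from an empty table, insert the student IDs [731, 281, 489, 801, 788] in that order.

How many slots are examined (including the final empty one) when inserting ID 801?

731: h=3 → slot 3
281: h=8 → slot 8
489: h=8, probe 8,9 → slot 9
801: h=8, probe 8,9,12 → slot 12
788: h=8, probe 8,9,12,4 → slot 4
Table: [., ., ., 731, 788, ., ., ., 281, 489, ., ., 801]

3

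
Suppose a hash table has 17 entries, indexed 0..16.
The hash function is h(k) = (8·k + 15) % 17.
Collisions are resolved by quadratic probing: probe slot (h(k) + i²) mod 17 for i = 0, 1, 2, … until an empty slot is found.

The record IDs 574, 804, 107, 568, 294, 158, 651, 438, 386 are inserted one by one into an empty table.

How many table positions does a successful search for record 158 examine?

Insert 574: h=0, slot 0 empty → index 0.
Insert 804: h=4, slot 4 empty → index 4.
Insert 107: h=4, slot 4 occupied → index 5.
Insert 568: h=3, slot 3 empty → index 3.
Insert 294: h=4, slots 4,5 occupied → index 8.
Insert 158: h=4, slots 4,5,8 occupied → index 13.
Insert 651: h=4, slots 4,5,8,13,3 occupied → index 12.
Insert 438: h=0, slot 0 occupied → index 1.
Insert 386: h=9, slot 9 empty → index 9.
Table: [574, 438, _, 568, 804, 107, _, _, 294, 386, _, _, 651, 158, _, _, _]
Lookup 158: h=4, probe 4,5,8,13 → found at 13.

4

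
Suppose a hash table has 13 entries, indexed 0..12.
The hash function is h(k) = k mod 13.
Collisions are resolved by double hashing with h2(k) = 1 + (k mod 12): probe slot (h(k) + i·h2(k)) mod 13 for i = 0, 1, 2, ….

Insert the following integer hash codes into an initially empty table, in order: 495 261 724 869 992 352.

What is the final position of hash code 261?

495: h=1 -> slot 1
261: h=1, h2=10, probe 1,11 -> slot 11
724: h=9 -> slot 9
869: h=11, h2=6, probe 11,4 -> slot 4
992: h=4, h2=9, probe 4,0 -> slot 0
352: h=1, h2=5, probe 1,6 -> slot 6
Table: [992, 495, —, —, 869, —, 352, —, —, 724, —, 261, —]

11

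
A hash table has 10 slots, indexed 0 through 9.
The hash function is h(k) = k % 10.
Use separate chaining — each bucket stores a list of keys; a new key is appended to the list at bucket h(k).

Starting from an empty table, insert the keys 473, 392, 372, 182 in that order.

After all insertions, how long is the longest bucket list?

3

Insert 473: h=3, bucket 3 empty → new chain.
Insert 392: h=2, bucket 2 empty → new chain.
Insert 372: h=2, bucket 2 nonempty → append to chain.
Insert 182: h=2, bucket 2 nonempty → append to chain.
Final buckets:
0: -
1: -
2: 392 -> 372 -> 182
3: 473
4: -
5: -
6: -
7: -
8: -
9: -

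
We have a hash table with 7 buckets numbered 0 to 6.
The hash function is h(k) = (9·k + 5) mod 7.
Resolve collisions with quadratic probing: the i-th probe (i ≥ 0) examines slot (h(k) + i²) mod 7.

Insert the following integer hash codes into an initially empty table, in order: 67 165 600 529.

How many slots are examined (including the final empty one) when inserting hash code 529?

3

Insert 67: h=6, slot 6 empty → index 6.
Insert 165: h=6, slot 6 occupied → index 0.
Insert 600: h=1, slot 1 empty → index 1.
Insert 529: h=6, slots 6,0 occupied → index 3.
Table: [165, 600, ∅, 529, ∅, ∅, 67]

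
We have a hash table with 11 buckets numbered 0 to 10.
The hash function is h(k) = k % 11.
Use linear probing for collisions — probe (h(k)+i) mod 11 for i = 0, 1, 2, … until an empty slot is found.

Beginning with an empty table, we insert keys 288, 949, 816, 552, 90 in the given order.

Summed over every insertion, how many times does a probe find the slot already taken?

9

288 hashes to 2; slot 2 is free => place at 2.
949 hashes to 3; slot 3 is free => place at 3.
816 hashes to 2; 2,3 taken => place at 4.
552 hashes to 2; 2,3,4 taken => place at 5.
90 hashes to 2; 2,3,4,5 taken => place at 6.
Table: [—, —, 288, 949, 816, 552, 90, —, —, —, —]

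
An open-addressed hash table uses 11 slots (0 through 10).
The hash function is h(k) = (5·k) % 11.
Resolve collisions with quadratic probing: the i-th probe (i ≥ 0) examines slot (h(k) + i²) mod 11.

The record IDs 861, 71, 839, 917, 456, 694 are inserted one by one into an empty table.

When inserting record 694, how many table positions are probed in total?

2

861 hashes to 4; slot 4 is free -> place at 4.
71 hashes to 3; slot 3 is free -> place at 3.
839 hashes to 4; 4 taken -> place at 5.
917 hashes to 9; slot 9 is free -> place at 9.
456 hashes to 3; 3,4 taken -> place at 7.
694 hashes to 5; 5 taken -> place at 6.
Table: [—, —, —, 71, 861, 839, 694, 456, —, 917, —]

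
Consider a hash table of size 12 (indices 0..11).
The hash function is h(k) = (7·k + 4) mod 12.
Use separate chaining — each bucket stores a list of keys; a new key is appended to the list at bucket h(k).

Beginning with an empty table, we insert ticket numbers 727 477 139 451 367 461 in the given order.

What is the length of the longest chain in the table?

4

727 → bucket 5
477 → bucket 7
139 → bucket 5 (collision)
451 → bucket 5 (collision)
367 → bucket 5 (collision)
461 → bucket 3
Final buckets:
0: —
1: —
2: —
3: 461
4: —
5: 727 -> 139 -> 451 -> 367
6: —
7: 477
8: —
9: —
10: —
11: —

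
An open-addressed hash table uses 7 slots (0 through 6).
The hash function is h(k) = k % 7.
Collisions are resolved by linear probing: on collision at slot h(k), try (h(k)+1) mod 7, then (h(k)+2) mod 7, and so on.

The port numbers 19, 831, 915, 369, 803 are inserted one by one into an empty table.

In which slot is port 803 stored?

2

19 hashes to 5; slot 5 is free → place at 5.
831 hashes to 5; 5 taken → place at 6.
915 hashes to 5; 5,6 taken → place at 0.
369 hashes to 5; 5,6,0 taken → place at 1.
803 hashes to 5; 5,6,0,1 taken → place at 2.
Table: [915, 369, 803, _, _, 19, 831]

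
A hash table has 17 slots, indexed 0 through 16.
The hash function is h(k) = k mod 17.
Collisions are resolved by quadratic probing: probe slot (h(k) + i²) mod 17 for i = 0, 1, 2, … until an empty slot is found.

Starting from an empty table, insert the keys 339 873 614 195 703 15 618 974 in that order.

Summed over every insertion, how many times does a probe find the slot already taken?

3

Insert 339: h=16, slot 16 empty => index 16.
Insert 873: h=6, slot 6 empty => index 6.
Insert 614: h=2, slot 2 empty => index 2.
Insert 195: h=8, slot 8 empty => index 8.
Insert 703: h=6, slot 6 occupied => index 7.
Insert 15: h=15, slot 15 empty => index 15.
Insert 618: h=6, slots 6,7 occupied => index 10.
Insert 974: h=5, slot 5 empty => index 5.
Table: [-, -, 614, -, -, 974, 873, 703, 195, -, 618, -, -, -, -, 15, 339]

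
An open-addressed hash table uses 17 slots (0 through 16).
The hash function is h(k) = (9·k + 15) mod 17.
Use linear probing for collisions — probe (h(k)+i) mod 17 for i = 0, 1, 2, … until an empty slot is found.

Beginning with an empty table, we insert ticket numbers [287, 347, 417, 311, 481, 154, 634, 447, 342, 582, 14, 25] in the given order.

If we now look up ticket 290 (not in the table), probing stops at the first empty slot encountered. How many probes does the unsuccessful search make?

2

287 hashes to 14; slot 14 is free -> place at 14.
347 hashes to 10; slot 10 is free -> place at 10.
417 hashes to 11; slot 11 is free -> place at 11.
311 hashes to 9; slot 9 is free -> place at 9.
481 hashes to 9; 9,10,11 taken -> place at 12.
154 hashes to 7; slot 7 is free -> place at 7.
634 hashes to 9; 9,10,11,12 taken -> place at 13.
447 hashes to 9; 9,10,11,12,13,14 taken -> place at 15.
342 hashes to 16; slot 16 is free -> place at 16.
582 hashes to 0; slot 0 is free -> place at 0.
14 hashes to 5; slot 5 is free -> place at 5.
25 hashes to 2; slot 2 is free -> place at 2.
Table: [582, ∅, 25, ∅, ∅, 14, ∅, 154, ∅, 311, 347, 417, 481, 634, 287, 447, 342]
Lookup 290: h=7, probe 7,8 → slot 8 empty, not found.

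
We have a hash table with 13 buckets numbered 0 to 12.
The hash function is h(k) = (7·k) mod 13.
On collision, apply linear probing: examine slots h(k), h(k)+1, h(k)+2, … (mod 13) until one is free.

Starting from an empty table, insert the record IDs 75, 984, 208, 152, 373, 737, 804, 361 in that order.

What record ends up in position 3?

75 hashes to 5; slot 5 is free -> place at 5.
984 hashes to 11; slot 11 is free -> place at 11.
208 hashes to 0; slot 0 is free -> place at 0.
152 hashes to 11; 11 taken -> place at 12.
373 hashes to 11; 11,12,0 taken -> place at 1.
737 hashes to 11; 11,12,0,1 taken -> place at 2.
804 hashes to 12; 12,0,1,2 taken -> place at 3.
361 hashes to 5; 5 taken -> place at 6.
Table: [208, 373, 737, 804, ., 75, 361, ., ., ., ., 984, 152]

804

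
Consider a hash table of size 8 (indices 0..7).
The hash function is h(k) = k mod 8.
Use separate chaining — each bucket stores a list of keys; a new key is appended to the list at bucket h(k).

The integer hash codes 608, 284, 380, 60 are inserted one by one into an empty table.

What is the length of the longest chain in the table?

Insert 608: h=0, bucket 0 empty -> new chain.
Insert 284: h=4, bucket 4 empty -> new chain.
Insert 380: h=4, bucket 4 nonempty -> append to chain.
Insert 60: h=4, bucket 4 nonempty -> append to chain.
Final buckets:
0: 608
1: -
2: -
3: -
4: 284 -> 380 -> 60
5: -
6: -
7: -

3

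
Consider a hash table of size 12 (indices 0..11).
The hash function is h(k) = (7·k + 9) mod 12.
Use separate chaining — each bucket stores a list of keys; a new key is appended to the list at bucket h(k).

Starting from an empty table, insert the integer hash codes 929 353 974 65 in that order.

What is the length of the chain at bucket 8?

3

Insert 929: h=8, bucket 8 empty → new chain.
Insert 353: h=8, bucket 8 nonempty → append to chain.
Insert 974: h=11, bucket 11 empty → new chain.
Insert 65: h=8, bucket 8 nonempty → append to chain.
Final buckets:
0: —
1: —
2: —
3: —
4: —
5: —
6: —
7: —
8: 929 -> 353 -> 65
9: —
10: —
11: 974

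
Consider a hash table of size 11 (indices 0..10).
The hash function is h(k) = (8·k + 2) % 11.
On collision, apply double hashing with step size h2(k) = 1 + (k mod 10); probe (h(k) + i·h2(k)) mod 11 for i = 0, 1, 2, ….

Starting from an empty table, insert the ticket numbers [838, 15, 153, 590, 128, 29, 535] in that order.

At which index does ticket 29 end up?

2

Insert 838: h=7, slot 7 empty => index 7.
Insert 15: h=1, slot 1 empty => index 1.
Insert 153: h=5, slot 5 empty => index 5.
Insert 590: h=3, slot 3 empty => index 3.
Insert 128: h=3, h2=9, slots 3,1 occupied => index 10.
Insert 29: h=3, h2=10, slot 3 occupied => index 2.
Insert 535: h=3, h2=6, slot 3 occupied => index 9.
Table: [—, 15, 29, 590, —, 153, —, 838, —, 535, 128]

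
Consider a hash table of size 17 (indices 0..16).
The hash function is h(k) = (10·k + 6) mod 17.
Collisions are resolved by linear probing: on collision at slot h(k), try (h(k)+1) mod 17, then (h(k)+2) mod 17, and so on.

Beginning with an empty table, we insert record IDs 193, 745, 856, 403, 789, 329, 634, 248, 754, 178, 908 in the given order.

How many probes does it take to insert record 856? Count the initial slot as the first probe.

Insert 193: h=15, slot 15 empty -> index 15.
Insert 745: h=10, slot 10 empty -> index 10.
Insert 856: h=15, slot 15 occupied -> index 16.
Insert 403: h=7, slot 7 empty -> index 7.
Insert 789: h=8, slot 8 empty -> index 8.
Insert 329: h=15, slots 15,16 occupied -> index 0.
Insert 634: h=5, slot 5 empty -> index 5.
Insert 248: h=4, slot 4 empty -> index 4.
Insert 754: h=15, slots 15,16,0 occupied -> index 1.
Insert 178: h=1, slot 1 occupied -> index 2.
Insert 908: h=8, slot 8 occupied -> index 9.
Table: [329, 754, 178, ∅, 248, 634, ∅, 403, 789, 908, 745, ∅, ∅, ∅, ∅, 193, 856]

2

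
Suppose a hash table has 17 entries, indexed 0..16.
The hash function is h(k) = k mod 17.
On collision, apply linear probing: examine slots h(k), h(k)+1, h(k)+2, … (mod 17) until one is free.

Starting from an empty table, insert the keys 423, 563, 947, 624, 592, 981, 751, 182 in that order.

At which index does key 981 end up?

423: h=15 -> slot 15
563: h=2 -> slot 2
947: h=12 -> slot 12
624: h=12, probe 12,13 -> slot 13
592: h=14 -> slot 14
981: h=12, probe 12,13,14,15,16 -> slot 16
751: h=3 -> slot 3
182: h=12, probe 12,13,14,15,16,0 -> slot 0
Table: [182, ∅, 563, 751, ∅, ∅, ∅, ∅, ∅, ∅, ∅, ∅, 947, 624, 592, 423, 981]

16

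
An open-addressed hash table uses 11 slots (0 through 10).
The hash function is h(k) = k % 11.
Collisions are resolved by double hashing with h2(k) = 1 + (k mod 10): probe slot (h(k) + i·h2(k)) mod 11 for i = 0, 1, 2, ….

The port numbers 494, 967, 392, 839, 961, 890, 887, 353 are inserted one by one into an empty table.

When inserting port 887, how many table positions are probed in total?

3

494 hashes to 10; slot 10 is free -> place at 10.
967 hashes to 10, h2=8; 10 taken -> place at 7.
392 hashes to 7, h2=3; 7,10 taken -> place at 2.
839 hashes to 3; slot 3 is free -> place at 3.
961 hashes to 4; slot 4 is free -> place at 4.
890 hashes to 10, h2=1; 10 taken -> place at 0.
887 hashes to 7, h2=8; 7,4 taken -> place at 1.
353 hashes to 1, h2=4; 1 taken -> place at 5.
Table: [890, 887, 392, 839, 961, 353, ., 967, ., ., 494]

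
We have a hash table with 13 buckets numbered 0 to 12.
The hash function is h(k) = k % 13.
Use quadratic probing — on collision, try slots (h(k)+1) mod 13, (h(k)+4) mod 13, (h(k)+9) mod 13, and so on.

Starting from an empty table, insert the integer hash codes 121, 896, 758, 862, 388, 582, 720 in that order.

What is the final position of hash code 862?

8

121: h=4 -> slot 4
896: h=12 -> slot 12
758: h=4, probe 4,5 -> slot 5
862: h=4, probe 4,5,8 -> slot 8
388: h=11 -> slot 11
582: h=10 -> slot 10
720: h=5, probe 5,6 -> slot 6
Table: [., ., ., ., 121, 758, 720, ., 862, ., 582, 388, 896]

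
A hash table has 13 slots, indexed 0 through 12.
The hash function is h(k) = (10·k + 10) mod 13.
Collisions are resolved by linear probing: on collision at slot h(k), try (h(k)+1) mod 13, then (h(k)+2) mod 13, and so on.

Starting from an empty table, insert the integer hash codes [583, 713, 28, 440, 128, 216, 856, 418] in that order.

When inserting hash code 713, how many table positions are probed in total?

583: h=3 → slot 3
713: h=3, probe 3,4 → slot 4
28: h=4, probe 4,5 → slot 5
440: h=3, probe 3,4,5,6 → slot 6
128: h=3, probe 3,4,5,6,7 → slot 7
216: h=12 → slot 12
856: h=3, probe 3,4,5,6,7,8 → slot 8
418: h=4, probe 4,5,6,7,8,9 → slot 9
Table: [—, —, —, 583, 713, 28, 440, 128, 856, 418, —, —, 216]

2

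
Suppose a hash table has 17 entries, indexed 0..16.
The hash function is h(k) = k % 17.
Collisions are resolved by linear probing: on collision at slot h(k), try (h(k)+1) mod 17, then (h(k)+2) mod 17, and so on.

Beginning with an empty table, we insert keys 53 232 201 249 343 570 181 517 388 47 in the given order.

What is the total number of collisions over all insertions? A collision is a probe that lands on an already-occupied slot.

Insert 53: h=2, slot 2 empty → index 2.
Insert 232: h=11, slot 11 empty → index 11.
Insert 201: h=14, slot 14 empty → index 14.
Insert 249: h=11, slot 11 occupied → index 12.
Insert 343: h=3, slot 3 empty → index 3.
Insert 570: h=9, slot 9 empty → index 9.
Insert 181: h=11, slots 11,12 occupied → index 13.
Insert 517: h=7, slot 7 empty → index 7.
Insert 388: h=14, slot 14 occupied → index 15.
Insert 47: h=13, slots 13,14,15 occupied → index 16.
Table: [_, _, 53, 343, _, _, _, 517, _, 570, _, 232, 249, 181, 201, 388, 47]

7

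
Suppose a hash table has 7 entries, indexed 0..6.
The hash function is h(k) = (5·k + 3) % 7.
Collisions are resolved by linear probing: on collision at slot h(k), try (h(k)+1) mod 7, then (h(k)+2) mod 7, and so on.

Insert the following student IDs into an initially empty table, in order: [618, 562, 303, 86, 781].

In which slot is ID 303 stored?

1

618 hashes to 6; slot 6 is free => place at 6.
562 hashes to 6; 6 taken => place at 0.
303 hashes to 6; 6,0 taken => place at 1.
86 hashes to 6; 6,0,1 taken => place at 2.
781 hashes to 2; 2 taken => place at 3.
Table: [562, 303, 86, 781, _, _, 618]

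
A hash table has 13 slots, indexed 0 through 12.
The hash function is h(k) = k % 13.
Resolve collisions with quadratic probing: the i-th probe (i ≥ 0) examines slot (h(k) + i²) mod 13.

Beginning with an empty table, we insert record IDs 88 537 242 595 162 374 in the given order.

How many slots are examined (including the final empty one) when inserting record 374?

3

Insert 88: h=10, slot 10 empty -> index 10.
Insert 537: h=4, slot 4 empty -> index 4.
Insert 242: h=8, slot 8 empty -> index 8.
Insert 595: h=10, slot 10 occupied -> index 11.
Insert 162: h=6, slot 6 empty -> index 6.
Insert 374: h=10, slots 10,11 occupied -> index 1.
Table: [., 374, ., ., 537, ., 162, ., 242, ., 88, 595, .]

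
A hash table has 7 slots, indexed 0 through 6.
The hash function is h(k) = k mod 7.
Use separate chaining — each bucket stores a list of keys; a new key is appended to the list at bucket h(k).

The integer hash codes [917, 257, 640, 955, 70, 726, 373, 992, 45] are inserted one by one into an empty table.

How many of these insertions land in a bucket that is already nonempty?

5

917 -> bucket 0
257 -> bucket 5
640 -> bucket 3
955 -> bucket 3 (collision)
70 -> bucket 0 (collision)
726 -> bucket 5 (collision)
373 -> bucket 2
992 -> bucket 5 (collision)
45 -> bucket 3 (collision)
Final buckets:
0: 917 -> 70
1: —
2: 373
3: 640 -> 955 -> 45
4: —
5: 257 -> 726 -> 992
6: —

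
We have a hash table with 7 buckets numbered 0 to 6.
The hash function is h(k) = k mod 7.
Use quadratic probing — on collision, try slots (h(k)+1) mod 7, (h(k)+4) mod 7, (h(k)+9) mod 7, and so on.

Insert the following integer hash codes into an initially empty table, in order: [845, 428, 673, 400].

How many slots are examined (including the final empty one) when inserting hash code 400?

Insert 845: h=5, slot 5 empty -> index 5.
Insert 428: h=1, slot 1 empty -> index 1.
Insert 673: h=1, slot 1 occupied -> index 2.
Insert 400: h=1, slots 1,2,5 occupied -> index 3.
Table: [—, 428, 673, 400, —, 845, —]

4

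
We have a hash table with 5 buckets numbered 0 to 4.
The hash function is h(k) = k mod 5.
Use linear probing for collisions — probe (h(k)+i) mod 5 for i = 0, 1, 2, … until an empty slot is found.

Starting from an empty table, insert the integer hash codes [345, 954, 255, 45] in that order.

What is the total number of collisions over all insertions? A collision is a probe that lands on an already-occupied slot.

Insert 345: h=0, slot 0 empty → index 0.
Insert 954: h=4, slot 4 empty → index 4.
Insert 255: h=0, slot 0 occupied → index 1.
Insert 45: h=0, slots 0,1 occupied → index 2.
Table: [345, 255, 45, ., 954]

3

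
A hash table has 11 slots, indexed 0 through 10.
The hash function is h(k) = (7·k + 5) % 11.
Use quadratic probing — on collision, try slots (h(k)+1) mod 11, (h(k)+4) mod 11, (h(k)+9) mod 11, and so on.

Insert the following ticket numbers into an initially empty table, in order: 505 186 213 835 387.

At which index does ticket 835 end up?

2

505: h=9 -> slot 9
186: h=9, probe 9,10 -> slot 10
213: h=0 -> slot 0
835: h=9, probe 9,10,2 -> slot 2
387: h=8 -> slot 8
Table: [213, ., 835, ., ., ., ., ., 387, 505, 186]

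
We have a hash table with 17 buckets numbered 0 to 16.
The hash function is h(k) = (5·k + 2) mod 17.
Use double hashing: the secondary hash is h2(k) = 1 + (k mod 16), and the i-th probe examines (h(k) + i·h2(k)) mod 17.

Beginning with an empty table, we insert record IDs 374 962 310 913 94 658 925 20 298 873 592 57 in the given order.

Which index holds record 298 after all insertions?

7

Insert 374: h=2, slot 2 empty => index 2.
Insert 962: h=1, slot 1 empty => index 1.
Insert 310: h=5, slot 5 empty => index 5.
Insert 913: h=11, slot 11 empty => index 11.
Insert 94: h=13, slot 13 empty => index 13.
Insert 658: h=11, h2=3, slot 11 occupied => index 14.
Insert 925: h=3, slot 3 empty => index 3.
Insert 20: h=0, slot 0 empty => index 0.
Insert 298: h=13, h2=11, slot 13 occupied => index 7.
Insert 873: h=15, slot 15 empty => index 15.
Insert 592: h=4, slot 4 empty => index 4.
Insert 57: h=15, h2=10, slot 15 occupied => index 8.
Table: [20, 962, 374, 925, 592, 310, _, 298, 57, _, _, 913, _, 94, 658, 873, _]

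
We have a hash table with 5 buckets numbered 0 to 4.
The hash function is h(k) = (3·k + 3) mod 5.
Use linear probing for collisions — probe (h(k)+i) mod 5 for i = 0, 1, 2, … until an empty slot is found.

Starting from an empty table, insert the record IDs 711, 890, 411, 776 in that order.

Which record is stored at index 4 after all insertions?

776

Insert 711: h=1, slot 1 empty -> index 1.
Insert 890: h=3, slot 3 empty -> index 3.
Insert 411: h=1, slot 1 occupied -> index 2.
Insert 776: h=1, slots 1,2,3 occupied -> index 4.
Table: [—, 711, 411, 890, 776]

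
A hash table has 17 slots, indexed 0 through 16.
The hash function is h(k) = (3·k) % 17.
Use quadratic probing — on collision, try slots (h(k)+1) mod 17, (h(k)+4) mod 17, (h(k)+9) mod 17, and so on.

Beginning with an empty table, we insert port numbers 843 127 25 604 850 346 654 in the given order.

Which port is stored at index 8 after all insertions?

843 hashes to 13; slot 13 is free -> place at 13.
127 hashes to 7; slot 7 is free -> place at 7.
25 hashes to 7; 7 taken -> place at 8.
604 hashes to 10; slot 10 is free -> place at 10.
850 hashes to 0; slot 0 is free -> place at 0.
346 hashes to 1; slot 1 is free -> place at 1.
654 hashes to 7; 7,8 taken -> place at 11.
Table: [850, 346, —, —, —, —, —, 127, 25, —, 604, 654, —, 843, —, —, —]

25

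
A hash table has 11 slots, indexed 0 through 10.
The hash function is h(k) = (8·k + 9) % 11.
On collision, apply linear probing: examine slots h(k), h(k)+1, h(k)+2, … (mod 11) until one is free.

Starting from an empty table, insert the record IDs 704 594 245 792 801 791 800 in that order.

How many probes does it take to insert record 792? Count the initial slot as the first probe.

4

Insert 704: h=9, slot 9 empty -> index 9.
Insert 594: h=9, slot 9 occupied -> index 10.
Insert 245: h=0, slot 0 empty -> index 0.
Insert 792: h=9, slots 9,10,0 occupied -> index 1.
Insert 801: h=4, slot 4 empty -> index 4.
Insert 791: h=1, slot 1 occupied -> index 2.
Insert 800: h=7, slot 7 empty -> index 7.
Table: [245, 792, 791, _, 801, _, _, 800, _, 704, 594]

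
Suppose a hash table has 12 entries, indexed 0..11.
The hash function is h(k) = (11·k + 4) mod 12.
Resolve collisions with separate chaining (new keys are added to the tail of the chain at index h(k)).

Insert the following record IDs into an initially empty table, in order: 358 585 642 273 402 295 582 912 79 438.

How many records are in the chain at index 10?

Insert 358: h=6, bucket 6 empty -> new chain.
Insert 585: h=7, bucket 7 empty -> new chain.
Insert 642: h=10, bucket 10 empty -> new chain.
Insert 273: h=7, bucket 7 nonempty -> append to chain.
Insert 402: h=10, bucket 10 nonempty -> append to chain.
Insert 295: h=9, bucket 9 empty -> new chain.
Insert 582: h=10, bucket 10 nonempty -> append to chain.
Insert 912: h=4, bucket 4 empty -> new chain.
Insert 79: h=9, bucket 9 nonempty -> append to chain.
Insert 438: h=10, bucket 10 nonempty -> append to chain.
Final buckets:
0: ∅
1: ∅
2: ∅
3: ∅
4: 912
5: ∅
6: 358
7: 585 -> 273
8: ∅
9: 295 -> 79
10: 642 -> 402 -> 582 -> 438
11: ∅

4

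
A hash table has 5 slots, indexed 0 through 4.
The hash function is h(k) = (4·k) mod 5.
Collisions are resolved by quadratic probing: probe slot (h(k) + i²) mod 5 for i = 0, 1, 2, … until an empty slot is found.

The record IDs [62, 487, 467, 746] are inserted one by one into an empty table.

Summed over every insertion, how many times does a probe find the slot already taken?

Insert 62: h=3, slot 3 empty → index 3.
Insert 487: h=3, slot 3 occupied → index 4.
Insert 467: h=3, slots 3,4 occupied → index 2.
Insert 746: h=4, slot 4 occupied → index 0.
Table: [746, ., 467, 62, 487]

4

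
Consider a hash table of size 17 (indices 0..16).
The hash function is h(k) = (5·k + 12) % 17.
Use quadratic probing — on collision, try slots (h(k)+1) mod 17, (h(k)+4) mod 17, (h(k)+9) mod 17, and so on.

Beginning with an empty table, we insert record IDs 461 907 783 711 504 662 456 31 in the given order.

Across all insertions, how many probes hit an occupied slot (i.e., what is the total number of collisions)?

3

461 hashes to 5; slot 5 is free => place at 5.
907 hashes to 8; slot 8 is free => place at 8.
783 hashes to 0; slot 0 is free => place at 0.
711 hashes to 14; slot 14 is free => place at 14.
504 hashes to 16; slot 16 is free => place at 16.
662 hashes to 7; slot 7 is free => place at 7.
456 hashes to 14; 14 taken => place at 15.
31 hashes to 14; 14,15 taken => place at 1.
Table: [783, 31, ., ., ., 461, ., 662, 907, ., ., ., ., ., 711, 456, 504]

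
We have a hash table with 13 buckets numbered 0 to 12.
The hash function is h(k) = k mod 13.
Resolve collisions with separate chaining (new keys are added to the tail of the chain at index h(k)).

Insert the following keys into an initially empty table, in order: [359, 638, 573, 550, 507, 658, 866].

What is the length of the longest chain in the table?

3

359 → bucket 8
638 → bucket 1
573 → bucket 1 (collision)
550 → bucket 4
507 → bucket 0
658 → bucket 8 (collision)
866 → bucket 8 (collision)
Final buckets:
0: 507
1: 638 -> 573
2: ∅
3: ∅
4: 550
5: ∅
6: ∅
7: ∅
8: 359 -> 658 -> 866
9: ∅
10: ∅
11: ∅
12: ∅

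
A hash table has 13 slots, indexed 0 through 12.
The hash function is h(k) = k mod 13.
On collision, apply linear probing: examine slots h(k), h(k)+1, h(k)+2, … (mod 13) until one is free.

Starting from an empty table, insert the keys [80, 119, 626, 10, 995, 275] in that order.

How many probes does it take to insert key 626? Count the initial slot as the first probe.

3

80: h=2 → slot 2
119: h=2, probe 2,3 → slot 3
626: h=2, probe 2,3,4 → slot 4
10: h=10 → slot 10
995: h=7 → slot 7
275: h=2, probe 2,3,4,5 → slot 5
Table: [—, —, 80, 119, 626, 275, —, 995, —, —, 10, —, —]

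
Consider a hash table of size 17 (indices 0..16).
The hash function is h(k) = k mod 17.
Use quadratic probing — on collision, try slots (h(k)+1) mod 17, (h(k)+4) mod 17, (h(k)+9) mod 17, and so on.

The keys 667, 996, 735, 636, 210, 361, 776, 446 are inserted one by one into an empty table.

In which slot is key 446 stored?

13

667: h=4 -> slot 4
996: h=10 -> slot 10
735: h=4, probe 4,5 -> slot 5
636: h=7 -> slot 7
210: h=6 -> slot 6
361: h=4, probe 4,5,8 -> slot 8
776: h=11 -> slot 11
446: h=4, probe 4,5,8,13 -> slot 13
Table: [_, _, _, _, 667, 735, 210, 636, 361, _, 996, 776, _, 446, _, _, _]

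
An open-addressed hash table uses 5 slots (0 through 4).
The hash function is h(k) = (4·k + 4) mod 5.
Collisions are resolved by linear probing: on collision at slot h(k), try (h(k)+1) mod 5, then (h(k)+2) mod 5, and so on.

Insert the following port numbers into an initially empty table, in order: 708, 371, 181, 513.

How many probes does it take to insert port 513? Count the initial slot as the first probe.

2

708: h=1 → slot 1
371: h=3 → slot 3
181: h=3, probe 3,4 → slot 4
513: h=1, probe 1,2 → slot 2
Table: [—, 708, 513, 371, 181]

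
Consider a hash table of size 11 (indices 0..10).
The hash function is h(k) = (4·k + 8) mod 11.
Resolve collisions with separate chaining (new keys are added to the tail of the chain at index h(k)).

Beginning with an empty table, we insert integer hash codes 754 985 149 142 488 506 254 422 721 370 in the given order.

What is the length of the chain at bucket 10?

4

Insert 754: h=10, bucket 10 empty → new chain.
Insert 985: h=10, bucket 10 nonempty → append to chain.
Insert 149: h=10, bucket 10 nonempty → append to chain.
Insert 142: h=4, bucket 4 empty → new chain.
Insert 488: h=2, bucket 2 empty → new chain.
Insert 506: h=8, bucket 8 empty → new chain.
Insert 254: h=1, bucket 1 empty → new chain.
Insert 422: h=2, bucket 2 nonempty → append to chain.
Insert 721: h=10, bucket 10 nonempty → append to chain.
Insert 370: h=3, bucket 3 empty → new chain.
Final buckets:
0: -
1: 254
2: 488 -> 422
3: 370
4: 142
5: -
6: -
7: -
8: 506
9: -
10: 754 -> 985 -> 149 -> 721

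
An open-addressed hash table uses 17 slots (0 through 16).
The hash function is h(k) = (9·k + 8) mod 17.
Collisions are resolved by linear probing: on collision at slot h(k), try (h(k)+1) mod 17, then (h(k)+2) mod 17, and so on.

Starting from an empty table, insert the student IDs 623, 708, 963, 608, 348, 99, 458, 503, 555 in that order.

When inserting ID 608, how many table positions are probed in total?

3

623: h=5 → slot 5
708: h=5, probe 5,6 → slot 6
963: h=5, probe 5,6,7 → slot 7
608: h=6, probe 6,7,8 → slot 8
348: h=12 → slot 12
99: h=15 → slot 15
458: h=16 → slot 16
503: h=13 → slot 13
555: h=5, probe 5,6,7,8,9 → slot 9
Table: [., ., ., ., ., 623, 708, 963, 608, 555, ., ., 348, 503, ., 99, 458]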